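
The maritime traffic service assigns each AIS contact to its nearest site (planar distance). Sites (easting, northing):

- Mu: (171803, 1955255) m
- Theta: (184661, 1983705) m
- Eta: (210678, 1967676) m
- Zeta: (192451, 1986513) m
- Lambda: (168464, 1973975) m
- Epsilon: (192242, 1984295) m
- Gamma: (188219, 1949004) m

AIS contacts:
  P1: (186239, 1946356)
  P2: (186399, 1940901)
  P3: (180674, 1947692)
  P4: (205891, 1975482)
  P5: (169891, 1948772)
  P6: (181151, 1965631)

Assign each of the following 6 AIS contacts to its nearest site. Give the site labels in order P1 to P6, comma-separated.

Gamma, Gamma, Gamma, Eta, Mu, Mu

P1 → Gamma (d²=10932304.00)
P2 → Gamma (d²=68971009.00)
P3 → Gamma (d²=58648369.00)
P4 → Eta (d²=83849005.00)
P5 → Mu (d²=45685033.00)
P6 → Mu (d²=195046480.00)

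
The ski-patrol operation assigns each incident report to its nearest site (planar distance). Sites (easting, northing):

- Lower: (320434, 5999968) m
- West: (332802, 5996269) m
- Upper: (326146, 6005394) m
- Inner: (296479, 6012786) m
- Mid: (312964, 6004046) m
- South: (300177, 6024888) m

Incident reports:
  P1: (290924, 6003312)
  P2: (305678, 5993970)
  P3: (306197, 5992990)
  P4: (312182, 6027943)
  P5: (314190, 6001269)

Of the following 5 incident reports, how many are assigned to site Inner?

P1 → Inner
P2 → Mid
P3 → Mid
P4 → South
P5 → Mid
1 of the 5 goes to Inner.

1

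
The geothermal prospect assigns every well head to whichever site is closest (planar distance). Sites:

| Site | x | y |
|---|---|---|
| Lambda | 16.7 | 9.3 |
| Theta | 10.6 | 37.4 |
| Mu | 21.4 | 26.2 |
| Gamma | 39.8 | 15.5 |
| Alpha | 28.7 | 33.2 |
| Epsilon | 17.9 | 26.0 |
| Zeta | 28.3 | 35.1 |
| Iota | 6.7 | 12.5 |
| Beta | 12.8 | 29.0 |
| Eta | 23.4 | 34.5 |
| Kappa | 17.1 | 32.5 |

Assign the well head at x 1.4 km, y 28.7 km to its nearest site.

Squared distances to each site:
Lambda: 610.450; Theta: 160.330; Mu: 406.250; Gamma: 1648.800; Alpha: 765.540; Epsilon: 279.540; Zeta: 764.570; Iota: 290.530; Beta: 130.050; Eta: 517.640; Kappa: 260.930.
Minimum at Beta.

Beta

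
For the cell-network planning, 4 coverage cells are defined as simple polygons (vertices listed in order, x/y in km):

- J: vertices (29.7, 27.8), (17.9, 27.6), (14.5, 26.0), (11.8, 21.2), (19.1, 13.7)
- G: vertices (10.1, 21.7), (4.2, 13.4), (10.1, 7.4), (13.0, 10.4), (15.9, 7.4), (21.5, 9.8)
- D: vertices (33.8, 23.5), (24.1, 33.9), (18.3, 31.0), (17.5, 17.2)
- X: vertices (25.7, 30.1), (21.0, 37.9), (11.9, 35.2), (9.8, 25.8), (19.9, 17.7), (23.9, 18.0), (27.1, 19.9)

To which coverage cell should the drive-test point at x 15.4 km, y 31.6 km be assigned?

Cast a ray rightward from (15.4, 31.6). For each polygon, the edges (by vertex number in listed order) whose endpoints lie on opposite sides of y = 31.6, where each meets that height, and whether that is right or left of the point:
J: no edge straddles that height → 0 crossings.
G: no edge straddles that height → 0 crossings.
D: 1–2 at x≈26.25 (right), 2–3 at x≈19.50 (right) → 2 crossings.
X: 1–2 at x≈24.80 (right), 3–4 at x≈11.10 (left) → 1 crossing.
Only X has an odd count, so the point is inside X.

X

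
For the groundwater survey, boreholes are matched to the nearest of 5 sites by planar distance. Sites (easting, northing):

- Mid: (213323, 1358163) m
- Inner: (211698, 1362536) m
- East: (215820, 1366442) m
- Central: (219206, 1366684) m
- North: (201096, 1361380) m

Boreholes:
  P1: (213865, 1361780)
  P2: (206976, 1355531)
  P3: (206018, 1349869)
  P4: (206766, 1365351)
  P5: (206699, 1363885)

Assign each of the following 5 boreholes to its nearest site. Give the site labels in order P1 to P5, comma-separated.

P1 → Inner (d²=5267425.00)
P2 → Mid (d²=47211833.00)
P3 → Mid (d²=122153461.00)
P4 → Inner (d²=32248849.00)
P5 → Inner (d²=26809802.00)

Inner, Mid, Mid, Inner, Inner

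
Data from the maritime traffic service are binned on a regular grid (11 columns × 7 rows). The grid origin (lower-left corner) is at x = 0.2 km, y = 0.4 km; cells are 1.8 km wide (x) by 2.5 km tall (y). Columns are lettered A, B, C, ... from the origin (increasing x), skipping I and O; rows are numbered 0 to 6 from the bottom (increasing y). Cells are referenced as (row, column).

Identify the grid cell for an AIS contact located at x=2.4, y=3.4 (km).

Column index: ⌊(2.4 − 0.2) / 1.8⌋ = ⌊1.222⌋ = 1 → column B
Row offset from origin: ⌊(3.4 − 0.4) / 2.5⌋ = ⌊1.200⌋ = 1 → row 1

(1, B)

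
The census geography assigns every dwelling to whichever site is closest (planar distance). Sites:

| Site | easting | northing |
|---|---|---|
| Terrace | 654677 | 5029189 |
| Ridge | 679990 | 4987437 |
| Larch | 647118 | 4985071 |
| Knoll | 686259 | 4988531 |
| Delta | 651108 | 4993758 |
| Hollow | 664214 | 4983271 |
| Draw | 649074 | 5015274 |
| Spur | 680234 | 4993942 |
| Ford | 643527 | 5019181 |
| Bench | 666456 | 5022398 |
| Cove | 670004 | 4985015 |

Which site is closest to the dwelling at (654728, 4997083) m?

Squared distances to each site:
Terrace: 1030797837.000; Ridge: 731213960.000; Larch: 202200244.000; Knoll: 1067340665.000; Delta: 24160025.000; Hollow: 280755540.000; Draw: 362880197.000; Spur: 660421917.000; Ford: 613784005.000; Bench: 778395209.000; Cove: 378992800.000.
Minimum at Delta.

Delta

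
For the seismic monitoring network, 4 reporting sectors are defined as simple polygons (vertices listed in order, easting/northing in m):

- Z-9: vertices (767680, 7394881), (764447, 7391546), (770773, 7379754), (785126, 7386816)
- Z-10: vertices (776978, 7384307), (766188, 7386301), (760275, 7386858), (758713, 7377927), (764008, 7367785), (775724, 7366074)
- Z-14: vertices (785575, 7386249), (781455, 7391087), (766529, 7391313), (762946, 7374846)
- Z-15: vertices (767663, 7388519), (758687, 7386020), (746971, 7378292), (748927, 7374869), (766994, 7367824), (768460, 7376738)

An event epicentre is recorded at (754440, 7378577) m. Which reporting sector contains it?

Cast a ray rightward from (754440, 7378577). For each polygon, the edges (by vertex number in listed order) whose endpoints lie on opposite sides of northing = 7378577, where each meets that height, and whether that is right or left of the point:
Z-9: no edge straddles that height → 0 crossings.
Z-10: 3–4 at easting≈758826.7 (right), 6–1 at easting≈776583.9 (right) → 2 crossings.
Z-14: 3–4 at easting≈763757.8 (right), 4–1 at easting≈770350.1 (right) → 2 crossings.
Z-15: 2–3 at easting≈747403.1 (left), 6–1 at easting≈768335.6 (right) → 1 crossing.
Only Z-15 has an odd count, so the point is inside Z-15.

Z-15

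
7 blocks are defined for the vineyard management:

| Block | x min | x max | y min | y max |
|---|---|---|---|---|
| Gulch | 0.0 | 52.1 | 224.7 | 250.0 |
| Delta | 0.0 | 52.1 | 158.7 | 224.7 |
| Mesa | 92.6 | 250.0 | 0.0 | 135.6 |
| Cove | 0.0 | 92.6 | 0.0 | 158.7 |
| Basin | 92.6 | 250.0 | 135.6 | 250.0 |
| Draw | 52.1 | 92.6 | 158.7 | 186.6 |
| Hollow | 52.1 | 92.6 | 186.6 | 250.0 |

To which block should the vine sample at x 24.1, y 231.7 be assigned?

Gulch

The point has x = 24.1 and y = 231.7.
Only Gulch satisfies 0.0 ≤ x ≤ 52.1 and 224.7 ≤ y ≤ 250.0.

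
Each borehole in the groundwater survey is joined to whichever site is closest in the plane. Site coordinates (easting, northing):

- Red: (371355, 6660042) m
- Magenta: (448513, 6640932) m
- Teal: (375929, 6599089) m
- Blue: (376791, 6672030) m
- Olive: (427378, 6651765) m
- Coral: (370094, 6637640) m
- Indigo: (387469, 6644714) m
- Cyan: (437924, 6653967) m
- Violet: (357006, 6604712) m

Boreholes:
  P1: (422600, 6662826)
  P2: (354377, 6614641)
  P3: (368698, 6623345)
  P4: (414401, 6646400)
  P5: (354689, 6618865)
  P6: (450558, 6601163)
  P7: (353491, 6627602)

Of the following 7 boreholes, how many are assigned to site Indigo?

P1 → Olive
P2 → Violet
P3 → Coral
P4 → Olive
P5 → Violet
P6 → Magenta
P7 → Coral
0 of the 7 go to Indigo.

0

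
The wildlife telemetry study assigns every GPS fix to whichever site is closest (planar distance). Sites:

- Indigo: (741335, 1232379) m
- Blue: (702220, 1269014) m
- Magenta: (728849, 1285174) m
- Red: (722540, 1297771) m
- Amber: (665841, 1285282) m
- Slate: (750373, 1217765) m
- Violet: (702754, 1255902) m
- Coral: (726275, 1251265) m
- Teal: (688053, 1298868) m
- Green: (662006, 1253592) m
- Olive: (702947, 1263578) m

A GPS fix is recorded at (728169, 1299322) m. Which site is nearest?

Squared distances to each site:
Indigo: 4654708805.000; Blue: 1591925465.000; Magenta: 200628304.000; Red: 34091242.000; Amber: 4081901184.000; Slate: 7144561865.000; Violet: 2531218625.000; Coral: 2313062485.000; Teal: 1609499572.000; Green: 6468775469.000; Olive: 1913782820.000.
Minimum at Red.

Red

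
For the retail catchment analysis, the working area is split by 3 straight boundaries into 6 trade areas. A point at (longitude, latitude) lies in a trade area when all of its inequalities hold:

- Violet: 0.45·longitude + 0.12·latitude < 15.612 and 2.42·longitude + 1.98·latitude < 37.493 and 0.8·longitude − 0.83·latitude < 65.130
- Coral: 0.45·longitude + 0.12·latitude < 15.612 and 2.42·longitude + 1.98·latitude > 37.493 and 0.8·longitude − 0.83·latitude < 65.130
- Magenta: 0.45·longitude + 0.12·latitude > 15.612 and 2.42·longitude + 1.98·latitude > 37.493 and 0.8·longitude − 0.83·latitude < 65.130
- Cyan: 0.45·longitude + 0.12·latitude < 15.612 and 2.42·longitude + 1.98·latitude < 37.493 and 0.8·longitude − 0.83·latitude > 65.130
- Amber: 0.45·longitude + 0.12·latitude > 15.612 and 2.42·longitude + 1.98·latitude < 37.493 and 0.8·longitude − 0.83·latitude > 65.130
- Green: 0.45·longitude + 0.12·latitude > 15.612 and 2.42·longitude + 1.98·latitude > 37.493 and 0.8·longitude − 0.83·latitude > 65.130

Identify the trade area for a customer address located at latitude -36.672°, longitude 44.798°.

0.45·44.798 + 0.12·-36.672 = 15.758, which is > 15.612
2.42·44.798 + 1.98·-36.672 = 35.801, which is < 37.493
0.8·44.798 − 0.83·-36.672 = 66.276, which is > 65.130
This sign pattern matches Amber.

Amber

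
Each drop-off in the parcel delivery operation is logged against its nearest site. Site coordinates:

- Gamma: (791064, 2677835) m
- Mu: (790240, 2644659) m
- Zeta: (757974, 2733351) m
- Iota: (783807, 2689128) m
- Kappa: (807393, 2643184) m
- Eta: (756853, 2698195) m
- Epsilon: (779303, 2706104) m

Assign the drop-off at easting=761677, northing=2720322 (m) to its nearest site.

Squared distances to each site:
Gamma: 2668740938.000; Mu: 6540734538.000; Zeta: 183467050.000; Iota: 1462802536.000; Kappa: 8040223700.000; Eta: 512875105.000; Epsilon: 512827400.000.
Minimum at Zeta.

Zeta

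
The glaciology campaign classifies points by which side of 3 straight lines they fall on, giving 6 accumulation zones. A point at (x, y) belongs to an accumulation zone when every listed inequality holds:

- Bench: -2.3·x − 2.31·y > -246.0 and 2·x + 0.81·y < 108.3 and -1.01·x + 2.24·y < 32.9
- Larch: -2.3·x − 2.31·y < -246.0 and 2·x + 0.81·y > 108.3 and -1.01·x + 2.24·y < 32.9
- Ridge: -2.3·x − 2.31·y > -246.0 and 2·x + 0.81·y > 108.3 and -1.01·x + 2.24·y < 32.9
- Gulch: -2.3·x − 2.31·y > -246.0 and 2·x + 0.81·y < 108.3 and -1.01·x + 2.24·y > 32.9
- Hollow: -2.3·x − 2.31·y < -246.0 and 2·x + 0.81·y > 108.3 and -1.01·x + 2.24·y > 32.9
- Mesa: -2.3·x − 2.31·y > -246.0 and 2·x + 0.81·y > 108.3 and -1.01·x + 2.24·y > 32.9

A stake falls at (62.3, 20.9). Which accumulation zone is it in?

-2.3·62.3 − 2.31·20.9 = -191.569, which is > -246.0
2·62.3 + 0.81·20.9 = 141.529, which is > 108.3
-1.01·62.3 + 2.24·20.9 = -16.107, which is < 32.9
This sign pattern matches Ridge.

Ridge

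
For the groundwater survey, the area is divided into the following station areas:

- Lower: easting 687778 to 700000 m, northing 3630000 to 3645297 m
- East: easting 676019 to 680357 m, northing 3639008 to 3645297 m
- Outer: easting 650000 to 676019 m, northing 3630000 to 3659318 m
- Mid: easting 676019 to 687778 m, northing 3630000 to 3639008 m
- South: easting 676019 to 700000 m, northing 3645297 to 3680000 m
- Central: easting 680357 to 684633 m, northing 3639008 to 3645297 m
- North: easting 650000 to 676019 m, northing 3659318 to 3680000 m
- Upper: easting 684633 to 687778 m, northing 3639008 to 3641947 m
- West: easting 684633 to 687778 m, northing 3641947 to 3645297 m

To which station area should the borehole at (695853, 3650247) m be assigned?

The point has easting = 695853 and northing = 3650247.
Only South satisfies 676019 ≤ easting ≤ 700000 and 3645297 ≤ northing ≤ 3680000.

South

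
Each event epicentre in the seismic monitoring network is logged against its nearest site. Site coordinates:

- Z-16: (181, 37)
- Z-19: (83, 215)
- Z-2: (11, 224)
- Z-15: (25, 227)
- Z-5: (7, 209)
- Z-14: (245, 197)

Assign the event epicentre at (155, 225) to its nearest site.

Squared distances to each site:
Z-16: 36020.000; Z-19: 5284.000; Z-2: 20737.000; Z-15: 16904.000; Z-5: 22160.000; Z-14: 8884.000.
Minimum at Z-19.

Z-19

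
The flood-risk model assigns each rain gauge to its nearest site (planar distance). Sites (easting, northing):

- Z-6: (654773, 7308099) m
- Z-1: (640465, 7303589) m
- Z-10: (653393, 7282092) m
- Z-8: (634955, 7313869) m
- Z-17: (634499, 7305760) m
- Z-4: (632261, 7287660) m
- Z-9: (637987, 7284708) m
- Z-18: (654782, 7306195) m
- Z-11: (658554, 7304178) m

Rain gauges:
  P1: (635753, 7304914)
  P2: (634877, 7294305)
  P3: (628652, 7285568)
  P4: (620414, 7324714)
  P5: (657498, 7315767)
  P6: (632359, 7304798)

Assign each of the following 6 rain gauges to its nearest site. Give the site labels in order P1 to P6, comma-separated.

P1 → Z-17 (d²=2288232.00)
P2 → Z-4 (d²=50999481.00)
P3 → Z-4 (d²=17401345.00)
P4 → Z-8 (d²=329054706.00)
P5 → Z-6 (d²=66223849.00)
P6 → Z-17 (d²=5505044.00)

Z-17, Z-4, Z-4, Z-8, Z-6, Z-17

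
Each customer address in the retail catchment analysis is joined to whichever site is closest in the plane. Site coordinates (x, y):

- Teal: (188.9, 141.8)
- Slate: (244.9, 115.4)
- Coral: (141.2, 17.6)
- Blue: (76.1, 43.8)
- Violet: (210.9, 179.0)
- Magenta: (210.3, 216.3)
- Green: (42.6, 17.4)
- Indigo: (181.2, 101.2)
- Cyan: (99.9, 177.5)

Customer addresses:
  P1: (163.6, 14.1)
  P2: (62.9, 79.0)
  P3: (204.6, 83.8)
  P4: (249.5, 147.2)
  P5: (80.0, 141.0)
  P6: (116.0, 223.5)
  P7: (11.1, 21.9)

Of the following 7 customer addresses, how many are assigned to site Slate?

1

P1 → Coral
P2 → Blue
P3 → Indigo
P4 → Slate
P5 → Cyan
P6 → Cyan
P7 → Green
1 of the 7 goes to Slate.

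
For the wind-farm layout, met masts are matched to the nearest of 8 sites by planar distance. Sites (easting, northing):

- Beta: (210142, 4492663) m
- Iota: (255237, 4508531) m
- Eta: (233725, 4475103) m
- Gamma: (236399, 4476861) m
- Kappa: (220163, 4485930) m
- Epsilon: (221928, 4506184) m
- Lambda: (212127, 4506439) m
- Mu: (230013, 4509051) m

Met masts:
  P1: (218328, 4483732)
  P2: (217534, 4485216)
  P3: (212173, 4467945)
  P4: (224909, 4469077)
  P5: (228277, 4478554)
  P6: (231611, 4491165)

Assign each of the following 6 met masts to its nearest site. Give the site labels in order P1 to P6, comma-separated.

Kappa, Kappa, Kappa, Eta, Eta, Kappa

P1 → Kappa (d²=8198429.00)
P2 → Kappa (d²=7421437.00)
P3 → Kappa (d²=387300325.00)
P4 → Eta (d²=114034532.00)
P5 → Eta (d²=41590105.00)
P6 → Kappa (d²=158461929.00)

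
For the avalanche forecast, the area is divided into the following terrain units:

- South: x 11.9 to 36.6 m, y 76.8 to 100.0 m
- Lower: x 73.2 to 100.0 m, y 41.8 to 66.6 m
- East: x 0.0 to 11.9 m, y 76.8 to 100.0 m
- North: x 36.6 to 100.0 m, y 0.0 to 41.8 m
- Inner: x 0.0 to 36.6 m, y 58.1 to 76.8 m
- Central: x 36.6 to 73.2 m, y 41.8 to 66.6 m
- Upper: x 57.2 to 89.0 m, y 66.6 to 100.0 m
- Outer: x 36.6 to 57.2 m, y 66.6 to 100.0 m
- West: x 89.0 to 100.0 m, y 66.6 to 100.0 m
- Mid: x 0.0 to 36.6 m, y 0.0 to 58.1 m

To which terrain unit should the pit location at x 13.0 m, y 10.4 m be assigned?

The point has x = 13.0 and y = 10.4.
Only Mid satisfies 0.0 ≤ x ≤ 36.6 and 0.0 ≤ y ≤ 58.1.

Mid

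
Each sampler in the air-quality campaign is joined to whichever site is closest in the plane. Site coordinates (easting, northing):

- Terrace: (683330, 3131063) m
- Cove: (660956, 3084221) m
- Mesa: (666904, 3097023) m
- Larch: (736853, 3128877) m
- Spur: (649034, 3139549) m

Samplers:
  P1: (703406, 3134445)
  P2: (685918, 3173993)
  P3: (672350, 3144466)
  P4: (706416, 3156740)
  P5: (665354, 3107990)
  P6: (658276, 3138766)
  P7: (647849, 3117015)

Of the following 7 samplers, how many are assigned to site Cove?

0

P1 → Terrace
P2 → Terrace
P3 → Terrace
P4 → Terrace
P5 → Mesa
P6 → Spur
P7 → Spur
0 of the 7 go to Cove.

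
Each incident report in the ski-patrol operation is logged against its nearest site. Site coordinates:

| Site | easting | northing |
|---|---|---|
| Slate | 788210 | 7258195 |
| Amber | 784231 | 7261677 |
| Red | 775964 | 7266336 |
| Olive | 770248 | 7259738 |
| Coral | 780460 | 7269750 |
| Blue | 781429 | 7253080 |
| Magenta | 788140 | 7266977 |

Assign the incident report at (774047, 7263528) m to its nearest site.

Squared distances to each site:
Slate: 229031458.000; Amber: 107140057.000; Red: 11559753.000; Olive: 28796501.000; Coral: 79839853.000; Blue: 163654628.000; Magenta: 210508250.000.
Minimum at Red.

Red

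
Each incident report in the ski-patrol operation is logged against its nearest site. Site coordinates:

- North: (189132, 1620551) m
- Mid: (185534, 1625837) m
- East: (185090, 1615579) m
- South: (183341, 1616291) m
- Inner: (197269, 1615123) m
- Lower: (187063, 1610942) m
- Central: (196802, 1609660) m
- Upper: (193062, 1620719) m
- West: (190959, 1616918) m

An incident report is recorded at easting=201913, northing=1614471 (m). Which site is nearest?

Inner

Squared distances to each site:
North: 200320361.000; Mid: 397457597.000; East: 284240993.000; South: 348231584.000; Inner: 21991840.000; Lower: 232976341.000; Central: 49268042.000; Upper: 117377705.000; West: 125977925.000.
Minimum at Inner.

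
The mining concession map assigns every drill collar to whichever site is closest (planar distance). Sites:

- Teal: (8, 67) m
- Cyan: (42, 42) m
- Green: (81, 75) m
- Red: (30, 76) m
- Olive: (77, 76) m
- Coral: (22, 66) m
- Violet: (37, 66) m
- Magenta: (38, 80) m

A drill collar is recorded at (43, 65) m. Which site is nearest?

Violet

Squared distances to each site:
Teal: 1229.000; Cyan: 530.000; Green: 1544.000; Red: 290.000; Olive: 1277.000; Coral: 442.000; Violet: 37.000; Magenta: 250.000.
Minimum at Violet.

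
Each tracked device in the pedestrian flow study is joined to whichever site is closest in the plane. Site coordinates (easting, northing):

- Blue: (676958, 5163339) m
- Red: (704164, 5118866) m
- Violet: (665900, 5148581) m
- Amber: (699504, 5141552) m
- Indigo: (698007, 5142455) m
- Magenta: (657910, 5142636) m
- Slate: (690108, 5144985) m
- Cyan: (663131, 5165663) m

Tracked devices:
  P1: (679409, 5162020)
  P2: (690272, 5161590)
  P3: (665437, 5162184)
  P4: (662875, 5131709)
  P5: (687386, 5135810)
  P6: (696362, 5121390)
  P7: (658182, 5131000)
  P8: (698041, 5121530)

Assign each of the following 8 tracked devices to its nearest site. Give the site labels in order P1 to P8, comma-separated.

Blue, Blue, Cyan, Magenta, Slate, Red, Magenta, Red

P1 → Blue (d²=7747162.00)
P2 → Blue (d²=180321597.00)
P3 → Cyan (d²=17421077.00)
P4 → Magenta (d²=144050554.00)
P5 → Slate (d²=91589909.00)
P6 → Red (d²=67241780.00)
P7 → Magenta (d²=135470480.00)
P8 → Red (d²=44588025.00)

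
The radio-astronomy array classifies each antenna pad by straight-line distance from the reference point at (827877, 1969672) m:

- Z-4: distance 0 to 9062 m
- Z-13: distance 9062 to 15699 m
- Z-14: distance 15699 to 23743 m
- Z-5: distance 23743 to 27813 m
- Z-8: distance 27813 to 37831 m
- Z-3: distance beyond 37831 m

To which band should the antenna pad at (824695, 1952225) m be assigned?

Distance = √((824695−827877)² + (1952225−1969672)²) = √(10125124.000 + 304397809.000) = 17734.794 m.
15699 ≤ 17734.794 < 23743 → Z-14.

Z-14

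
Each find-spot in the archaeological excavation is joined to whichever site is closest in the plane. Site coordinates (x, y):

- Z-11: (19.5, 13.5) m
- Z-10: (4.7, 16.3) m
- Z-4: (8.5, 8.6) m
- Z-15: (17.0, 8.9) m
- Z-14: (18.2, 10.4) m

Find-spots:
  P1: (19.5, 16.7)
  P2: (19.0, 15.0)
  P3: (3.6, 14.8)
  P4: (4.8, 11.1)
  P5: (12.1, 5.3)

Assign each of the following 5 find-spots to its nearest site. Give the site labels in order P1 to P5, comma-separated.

Z-11, Z-11, Z-10, Z-4, Z-4

P1 → Z-11 (d²=10.24)
P2 → Z-11 (d²=2.50)
P3 → Z-10 (d²=3.46)
P4 → Z-4 (d²=19.94)
P5 → Z-4 (d²=23.85)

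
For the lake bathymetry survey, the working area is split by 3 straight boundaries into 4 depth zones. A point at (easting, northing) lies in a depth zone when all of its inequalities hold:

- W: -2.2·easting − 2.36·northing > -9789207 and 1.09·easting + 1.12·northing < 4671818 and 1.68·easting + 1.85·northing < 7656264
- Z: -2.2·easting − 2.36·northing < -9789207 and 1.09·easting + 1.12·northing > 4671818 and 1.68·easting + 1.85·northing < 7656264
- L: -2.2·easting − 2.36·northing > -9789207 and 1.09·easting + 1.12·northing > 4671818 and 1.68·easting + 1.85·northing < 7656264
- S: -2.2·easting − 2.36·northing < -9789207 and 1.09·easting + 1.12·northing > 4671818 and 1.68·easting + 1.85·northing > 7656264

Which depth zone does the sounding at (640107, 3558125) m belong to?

S

-2.2·640107 − 2.36·3558125 = -9805410.400, which is < -9789207
1.09·640107 + 1.12·3558125 = 4682816.630, which is > 4671818
1.68·640107 + 1.85·3558125 = 7657911.010, which is > 7656264
This sign pattern matches S.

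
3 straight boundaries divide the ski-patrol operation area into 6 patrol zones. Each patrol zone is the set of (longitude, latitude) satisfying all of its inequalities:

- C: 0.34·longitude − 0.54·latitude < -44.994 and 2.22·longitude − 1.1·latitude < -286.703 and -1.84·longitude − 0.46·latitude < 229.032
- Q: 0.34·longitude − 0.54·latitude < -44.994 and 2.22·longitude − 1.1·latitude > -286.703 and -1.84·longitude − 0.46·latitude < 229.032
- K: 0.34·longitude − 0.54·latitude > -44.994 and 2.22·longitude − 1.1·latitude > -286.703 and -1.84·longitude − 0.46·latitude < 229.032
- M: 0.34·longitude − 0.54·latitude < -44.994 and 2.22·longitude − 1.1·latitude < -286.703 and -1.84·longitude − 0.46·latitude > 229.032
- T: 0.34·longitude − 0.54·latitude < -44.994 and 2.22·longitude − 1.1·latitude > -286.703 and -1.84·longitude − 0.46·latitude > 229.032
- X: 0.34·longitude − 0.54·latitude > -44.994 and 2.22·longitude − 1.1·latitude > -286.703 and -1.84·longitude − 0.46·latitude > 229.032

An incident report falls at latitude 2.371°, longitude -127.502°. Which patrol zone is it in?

X

0.34·-127.502 − 0.54·2.371 = -44.631, which is > -44.994
2.22·-127.502 − 1.1·2.371 = -285.663, which is > -286.703
-1.84·-127.502 − 0.46·2.371 = 233.513, which is > 229.032
This sign pattern matches X.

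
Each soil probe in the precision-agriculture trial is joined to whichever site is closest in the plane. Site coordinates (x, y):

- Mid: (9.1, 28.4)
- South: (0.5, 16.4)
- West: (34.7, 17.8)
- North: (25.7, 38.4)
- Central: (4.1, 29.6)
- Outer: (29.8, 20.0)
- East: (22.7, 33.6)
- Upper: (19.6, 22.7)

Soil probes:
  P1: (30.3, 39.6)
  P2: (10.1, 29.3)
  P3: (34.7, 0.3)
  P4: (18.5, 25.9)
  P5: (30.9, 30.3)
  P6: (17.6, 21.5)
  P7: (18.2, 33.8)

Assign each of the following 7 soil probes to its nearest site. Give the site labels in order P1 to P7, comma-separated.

P1 → North (d²=22.60)
P2 → Mid (d²=1.81)
P3 → West (d²=306.25)
P4 → Upper (d²=11.45)
P5 → East (d²=78.13)
P6 → Upper (d²=5.44)
P7 → East (d²=20.29)

North, Mid, West, Upper, East, Upper, East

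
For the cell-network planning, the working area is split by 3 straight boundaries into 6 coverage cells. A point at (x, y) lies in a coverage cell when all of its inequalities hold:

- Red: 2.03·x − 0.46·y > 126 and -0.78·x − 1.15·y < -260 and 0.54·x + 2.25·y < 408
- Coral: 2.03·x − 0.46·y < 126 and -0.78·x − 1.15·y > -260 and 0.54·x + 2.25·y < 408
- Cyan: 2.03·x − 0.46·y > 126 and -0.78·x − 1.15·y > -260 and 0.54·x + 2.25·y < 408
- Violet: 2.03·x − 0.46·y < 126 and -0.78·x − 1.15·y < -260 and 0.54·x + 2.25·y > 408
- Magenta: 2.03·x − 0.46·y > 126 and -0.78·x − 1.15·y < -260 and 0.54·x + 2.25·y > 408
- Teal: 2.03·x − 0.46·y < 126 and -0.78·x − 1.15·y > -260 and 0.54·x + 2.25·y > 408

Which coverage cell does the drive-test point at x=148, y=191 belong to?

Magenta

2.03·148 − 0.46·191 = 212.580, which is > 126
-0.78·148 − 1.15·191 = -335.090, which is < -260
0.54·148 + 2.25·191 = 509.670, which is > 408
This sign pattern matches Magenta.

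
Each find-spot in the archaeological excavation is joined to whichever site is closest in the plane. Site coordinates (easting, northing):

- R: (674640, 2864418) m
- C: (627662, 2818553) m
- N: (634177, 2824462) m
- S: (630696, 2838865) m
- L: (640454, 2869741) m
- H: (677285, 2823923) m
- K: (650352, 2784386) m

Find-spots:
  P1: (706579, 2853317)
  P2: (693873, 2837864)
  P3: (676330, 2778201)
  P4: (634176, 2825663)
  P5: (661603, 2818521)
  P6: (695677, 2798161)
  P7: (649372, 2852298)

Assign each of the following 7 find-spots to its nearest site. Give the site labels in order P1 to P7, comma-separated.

P1 → R (d²=1143331922.00)
P2 → H (d²=469513225.00)
P3 → K (d²=713110709.00)
P4 → N (d²=1442402.00)
P5 → H (d²=275106728.00)
P6 → H (d²=1001946308.00)
P7 → L (d²=383788973.00)

R, H, K, N, H, H, L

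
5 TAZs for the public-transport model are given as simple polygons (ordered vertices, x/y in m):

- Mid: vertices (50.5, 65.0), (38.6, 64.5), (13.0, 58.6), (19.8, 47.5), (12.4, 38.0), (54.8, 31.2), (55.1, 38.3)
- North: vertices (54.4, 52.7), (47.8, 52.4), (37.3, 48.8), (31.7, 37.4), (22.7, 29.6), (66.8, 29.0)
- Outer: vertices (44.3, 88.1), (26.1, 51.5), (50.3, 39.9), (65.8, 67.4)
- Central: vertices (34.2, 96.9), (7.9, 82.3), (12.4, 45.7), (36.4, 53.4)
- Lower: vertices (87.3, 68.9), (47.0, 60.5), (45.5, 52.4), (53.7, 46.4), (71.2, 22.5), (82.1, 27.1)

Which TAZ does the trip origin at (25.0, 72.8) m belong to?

Cast a ray rightward from (25.0, 72.8). For each polygon, the edges (by vertex number in listed order) whose endpoints lie on opposite sides of y = 72.8, where each meets that height, and whether that is right or left of the point:
Mid: no edge straddles that height → 0 crossings.
North: no edge straddles that height → 0 crossings.
Outer: 1–2 at x≈36.69 (right), 4–1 at x≈60.19 (right) → 2 crossings.
Central: 2–3 at x≈9.07 (left), 4–1 at x≈35.42 (right) → 1 crossing.
Lower: no edge straddles that height → 0 crossings.
Only Central has an odd count, so the point is inside Central.

Central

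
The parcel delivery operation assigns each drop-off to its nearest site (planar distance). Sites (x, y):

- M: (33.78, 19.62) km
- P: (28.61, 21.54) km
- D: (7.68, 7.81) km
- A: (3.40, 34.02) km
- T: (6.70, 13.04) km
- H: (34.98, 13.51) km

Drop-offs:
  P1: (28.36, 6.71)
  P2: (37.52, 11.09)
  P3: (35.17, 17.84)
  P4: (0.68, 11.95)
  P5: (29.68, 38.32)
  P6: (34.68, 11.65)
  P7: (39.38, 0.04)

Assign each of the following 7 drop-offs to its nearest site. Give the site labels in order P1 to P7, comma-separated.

P1 → H (d²=90.06)
P2 → H (d²=12.31)
P3 → M (d²=5.10)
P4 → T (d²=37.43)
P5 → P (d²=282.71)
P6 → H (d²=3.55)
P7 → H (d²=200.80)

H, H, M, T, P, H, H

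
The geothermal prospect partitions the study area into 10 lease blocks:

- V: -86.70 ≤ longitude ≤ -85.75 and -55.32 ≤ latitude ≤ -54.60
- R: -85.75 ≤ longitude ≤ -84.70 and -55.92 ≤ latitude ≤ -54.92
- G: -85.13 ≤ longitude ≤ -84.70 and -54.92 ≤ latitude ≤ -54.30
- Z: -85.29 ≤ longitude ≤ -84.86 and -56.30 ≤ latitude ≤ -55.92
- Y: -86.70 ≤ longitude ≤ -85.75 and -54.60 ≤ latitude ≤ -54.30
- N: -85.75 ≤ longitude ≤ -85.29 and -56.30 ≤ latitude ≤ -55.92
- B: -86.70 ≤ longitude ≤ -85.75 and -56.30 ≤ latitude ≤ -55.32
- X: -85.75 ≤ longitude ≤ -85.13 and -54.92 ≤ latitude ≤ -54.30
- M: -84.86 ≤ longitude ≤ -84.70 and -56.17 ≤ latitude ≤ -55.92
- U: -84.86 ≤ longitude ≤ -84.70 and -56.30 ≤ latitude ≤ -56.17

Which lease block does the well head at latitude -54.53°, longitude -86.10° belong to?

The point has longitude = -86.10 and latitude = -54.53.
Only Y satisfies -86.70 ≤ longitude ≤ -85.75 and -54.60 ≤ latitude ≤ -54.30.

Y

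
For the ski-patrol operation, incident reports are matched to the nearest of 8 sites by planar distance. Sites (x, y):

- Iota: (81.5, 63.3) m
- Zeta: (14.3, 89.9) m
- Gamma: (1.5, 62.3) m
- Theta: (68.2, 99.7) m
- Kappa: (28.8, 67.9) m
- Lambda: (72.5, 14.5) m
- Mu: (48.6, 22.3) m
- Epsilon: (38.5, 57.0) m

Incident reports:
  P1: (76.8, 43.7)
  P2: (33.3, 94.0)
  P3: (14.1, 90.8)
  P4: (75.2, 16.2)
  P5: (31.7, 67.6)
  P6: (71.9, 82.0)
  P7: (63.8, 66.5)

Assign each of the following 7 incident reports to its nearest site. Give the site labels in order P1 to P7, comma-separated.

Iota, Zeta, Zeta, Lambda, Kappa, Theta, Iota

P1 → Iota (d²=406.25)
P2 → Zeta (d²=377.81)
P3 → Zeta (d²=0.85)
P4 → Lambda (d²=10.18)
P5 → Kappa (d²=8.50)
P6 → Theta (d²=326.98)
P7 → Iota (d²=323.53)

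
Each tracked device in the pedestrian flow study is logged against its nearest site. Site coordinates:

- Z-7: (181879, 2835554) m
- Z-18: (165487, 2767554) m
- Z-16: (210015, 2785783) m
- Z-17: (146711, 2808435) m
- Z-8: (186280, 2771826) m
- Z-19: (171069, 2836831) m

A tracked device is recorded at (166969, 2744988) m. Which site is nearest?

Squared distances to each site:
Z-7: 8424508456.000; Z-18: 511420680.000; Z-16: 3517190141.000; Z-17: 4435908373.000; Z-8: 1093192965.000; Z-19: 8451946649.000.
Minimum at Z-18.

Z-18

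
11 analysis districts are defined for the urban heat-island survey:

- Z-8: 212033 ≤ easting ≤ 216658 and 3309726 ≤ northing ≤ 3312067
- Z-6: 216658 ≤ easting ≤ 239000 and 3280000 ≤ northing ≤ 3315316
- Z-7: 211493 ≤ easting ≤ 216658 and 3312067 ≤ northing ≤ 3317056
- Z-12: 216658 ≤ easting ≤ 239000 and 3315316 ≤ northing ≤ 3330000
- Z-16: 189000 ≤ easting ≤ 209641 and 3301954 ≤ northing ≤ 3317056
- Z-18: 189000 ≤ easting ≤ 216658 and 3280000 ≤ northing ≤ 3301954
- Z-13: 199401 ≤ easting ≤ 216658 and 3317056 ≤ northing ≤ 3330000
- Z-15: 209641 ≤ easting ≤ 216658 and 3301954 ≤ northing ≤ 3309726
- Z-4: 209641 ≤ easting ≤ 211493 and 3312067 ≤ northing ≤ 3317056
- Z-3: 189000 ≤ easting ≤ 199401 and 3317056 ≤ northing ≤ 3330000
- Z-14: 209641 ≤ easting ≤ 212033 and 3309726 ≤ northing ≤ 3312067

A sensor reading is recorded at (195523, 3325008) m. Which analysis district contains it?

The point has easting = 195523 and northing = 3325008.
Only Z-3 satisfies 189000 ≤ easting ≤ 199401 and 3317056 ≤ northing ≤ 3330000.

Z-3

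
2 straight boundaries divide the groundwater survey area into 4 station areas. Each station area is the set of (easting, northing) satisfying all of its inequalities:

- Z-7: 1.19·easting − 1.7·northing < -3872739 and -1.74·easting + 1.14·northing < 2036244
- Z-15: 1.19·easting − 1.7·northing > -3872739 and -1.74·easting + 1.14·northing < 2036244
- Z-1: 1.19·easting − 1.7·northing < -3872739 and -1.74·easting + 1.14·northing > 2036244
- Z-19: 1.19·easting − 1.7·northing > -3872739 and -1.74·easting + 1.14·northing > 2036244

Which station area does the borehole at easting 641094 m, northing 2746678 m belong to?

1.19·641094 − 1.7·2746678 = -3906450.740, which is < -3872739
-1.74·641094 + 1.14·2746678 = 2015709.360, which is < 2036244
This sign pattern matches Z-7.

Z-7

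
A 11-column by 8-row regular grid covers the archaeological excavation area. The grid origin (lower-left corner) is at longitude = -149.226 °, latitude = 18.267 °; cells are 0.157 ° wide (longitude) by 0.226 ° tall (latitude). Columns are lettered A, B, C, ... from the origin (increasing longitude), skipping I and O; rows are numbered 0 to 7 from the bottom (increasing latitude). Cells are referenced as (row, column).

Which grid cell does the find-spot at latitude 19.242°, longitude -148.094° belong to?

Column index: ⌊(-148.094 − -149.226) / 0.157⌋ = ⌊7.210⌋ = 7 → column H
Row offset from origin: ⌊(19.242 − 18.267) / 0.226⌋ = ⌊4.314⌋ = 4 → row 4

(4, H)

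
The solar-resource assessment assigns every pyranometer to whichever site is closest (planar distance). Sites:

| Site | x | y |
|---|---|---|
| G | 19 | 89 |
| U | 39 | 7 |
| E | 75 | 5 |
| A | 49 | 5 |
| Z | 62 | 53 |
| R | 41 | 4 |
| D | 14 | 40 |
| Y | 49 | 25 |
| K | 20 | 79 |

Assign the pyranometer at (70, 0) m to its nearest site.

E

Squared distances to each site:
G: 10522.000; U: 1010.000; E: 50.000; A: 466.000; Z: 2873.000; R: 857.000; D: 4736.000; Y: 1066.000; K: 8741.000.
Minimum at E.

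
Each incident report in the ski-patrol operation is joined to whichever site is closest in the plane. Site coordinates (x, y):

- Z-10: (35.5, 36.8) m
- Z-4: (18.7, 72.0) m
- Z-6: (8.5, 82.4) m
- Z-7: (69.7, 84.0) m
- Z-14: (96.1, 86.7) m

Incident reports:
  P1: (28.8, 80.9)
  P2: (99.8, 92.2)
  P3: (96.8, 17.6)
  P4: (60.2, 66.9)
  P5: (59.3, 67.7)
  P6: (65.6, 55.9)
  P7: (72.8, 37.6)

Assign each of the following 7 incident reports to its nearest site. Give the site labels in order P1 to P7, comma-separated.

P1 → Z-4 (d²=181.22)
P2 → Z-14 (d²=43.94)
P3 → Z-10 (d²=4126.33)
P4 → Z-7 (d²=382.66)
P5 → Z-7 (d²=373.85)
P6 → Z-7 (d²=806.42)
P7 → Z-10 (d²=1391.93)

Z-4, Z-14, Z-10, Z-7, Z-7, Z-7, Z-10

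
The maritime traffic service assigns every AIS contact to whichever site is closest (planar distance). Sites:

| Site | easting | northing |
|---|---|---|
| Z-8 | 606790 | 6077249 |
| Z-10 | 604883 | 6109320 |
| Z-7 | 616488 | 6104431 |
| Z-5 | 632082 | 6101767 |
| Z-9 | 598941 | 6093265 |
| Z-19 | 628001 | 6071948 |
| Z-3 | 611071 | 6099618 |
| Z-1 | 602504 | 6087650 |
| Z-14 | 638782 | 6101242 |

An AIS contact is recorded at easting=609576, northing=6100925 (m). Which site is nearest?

Z-3

Squared distances to each site:
Z-8: 568314772.000; Z-10: 92500274.000; Z-7: 60067780.000; Z-5: 507229000.000; Z-9: 171778825.000; Z-19: 1179147154.000; Z-3: 3943274.000; Z-1: 226238809.000; Z-14: 853090925.000.
Minimum at Z-3.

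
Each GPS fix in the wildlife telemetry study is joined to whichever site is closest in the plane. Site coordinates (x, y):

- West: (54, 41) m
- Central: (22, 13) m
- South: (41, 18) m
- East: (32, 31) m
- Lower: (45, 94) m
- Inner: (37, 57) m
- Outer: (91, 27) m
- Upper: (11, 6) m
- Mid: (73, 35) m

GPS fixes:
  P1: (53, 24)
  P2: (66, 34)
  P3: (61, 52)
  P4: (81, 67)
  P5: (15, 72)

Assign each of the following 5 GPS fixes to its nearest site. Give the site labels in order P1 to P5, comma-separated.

South, Mid, West, Mid, Inner

P1 → South (d²=180.00)
P2 → Mid (d²=50.00)
P3 → West (d²=170.00)
P4 → Mid (d²=1088.00)
P5 → Inner (d²=709.00)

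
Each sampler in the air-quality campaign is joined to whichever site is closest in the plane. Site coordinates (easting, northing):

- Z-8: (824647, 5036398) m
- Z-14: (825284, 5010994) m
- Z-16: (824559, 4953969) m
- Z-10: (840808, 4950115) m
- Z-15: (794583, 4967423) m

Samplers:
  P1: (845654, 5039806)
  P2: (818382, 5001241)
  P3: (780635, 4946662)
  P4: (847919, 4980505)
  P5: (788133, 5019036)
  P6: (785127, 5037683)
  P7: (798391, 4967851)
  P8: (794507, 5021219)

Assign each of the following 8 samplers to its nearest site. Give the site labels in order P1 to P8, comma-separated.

P1 → Z-8 (d²=452908513.00)
P2 → Z-14 (d²=142758613.00)
P3 → Z-15 (d²=625565825.00)
P4 → Z-10 (d²=974118421.00)
P5 → Z-14 (d²=1444870565.00)
P6 → Z-8 (d²=1563481625.00)
P7 → Z-15 (d²=14684048.00)
P8 → Z-14 (d²=1051774354.00)

Z-8, Z-14, Z-15, Z-10, Z-14, Z-8, Z-15, Z-14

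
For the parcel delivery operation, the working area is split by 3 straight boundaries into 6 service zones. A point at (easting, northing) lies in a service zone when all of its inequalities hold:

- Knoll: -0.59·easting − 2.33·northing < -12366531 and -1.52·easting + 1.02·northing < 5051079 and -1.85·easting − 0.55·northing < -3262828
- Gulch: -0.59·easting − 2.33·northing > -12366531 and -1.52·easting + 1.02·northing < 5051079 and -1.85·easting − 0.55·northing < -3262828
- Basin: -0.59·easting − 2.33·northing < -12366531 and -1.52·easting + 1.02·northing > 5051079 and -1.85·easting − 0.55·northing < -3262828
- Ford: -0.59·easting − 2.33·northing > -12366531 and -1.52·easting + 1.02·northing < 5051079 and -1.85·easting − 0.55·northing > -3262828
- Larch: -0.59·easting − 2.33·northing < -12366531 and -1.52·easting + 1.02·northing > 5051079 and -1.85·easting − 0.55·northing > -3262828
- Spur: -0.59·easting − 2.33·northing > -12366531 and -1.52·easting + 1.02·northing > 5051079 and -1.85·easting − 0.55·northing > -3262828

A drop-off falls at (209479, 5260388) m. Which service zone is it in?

Knoll

-0.59·209479 − 2.33·5260388 = -12380296.650, which is < -12366531
-1.52·209479 + 1.02·5260388 = 5047187.680, which is < 5051079
-1.85·209479 − 0.55·5260388 = -3280749.550, which is < -3262828
This sign pattern matches Knoll.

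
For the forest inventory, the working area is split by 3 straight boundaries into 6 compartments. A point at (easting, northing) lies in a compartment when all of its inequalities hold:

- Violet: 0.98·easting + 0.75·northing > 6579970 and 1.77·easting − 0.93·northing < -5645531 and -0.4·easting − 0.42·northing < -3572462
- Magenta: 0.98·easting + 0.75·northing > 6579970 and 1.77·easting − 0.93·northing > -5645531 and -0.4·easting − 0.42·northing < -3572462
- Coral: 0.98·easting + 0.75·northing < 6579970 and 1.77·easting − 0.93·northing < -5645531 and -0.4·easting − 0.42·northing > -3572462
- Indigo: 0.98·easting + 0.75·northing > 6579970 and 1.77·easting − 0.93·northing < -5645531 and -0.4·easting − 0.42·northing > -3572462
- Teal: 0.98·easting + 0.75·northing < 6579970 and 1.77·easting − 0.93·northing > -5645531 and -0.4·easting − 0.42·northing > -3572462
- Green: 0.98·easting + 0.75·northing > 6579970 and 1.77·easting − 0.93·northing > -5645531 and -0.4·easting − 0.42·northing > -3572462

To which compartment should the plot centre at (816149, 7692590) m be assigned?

Coral

0.98·816149 + 0.75·7692590 = 6569268.520, which is < 6579970
1.77·816149 − 0.93·7692590 = -5709524.970, which is < -5645531
-0.4·816149 − 0.42·7692590 = -3557347.400, which is > -3572462
This sign pattern matches Coral.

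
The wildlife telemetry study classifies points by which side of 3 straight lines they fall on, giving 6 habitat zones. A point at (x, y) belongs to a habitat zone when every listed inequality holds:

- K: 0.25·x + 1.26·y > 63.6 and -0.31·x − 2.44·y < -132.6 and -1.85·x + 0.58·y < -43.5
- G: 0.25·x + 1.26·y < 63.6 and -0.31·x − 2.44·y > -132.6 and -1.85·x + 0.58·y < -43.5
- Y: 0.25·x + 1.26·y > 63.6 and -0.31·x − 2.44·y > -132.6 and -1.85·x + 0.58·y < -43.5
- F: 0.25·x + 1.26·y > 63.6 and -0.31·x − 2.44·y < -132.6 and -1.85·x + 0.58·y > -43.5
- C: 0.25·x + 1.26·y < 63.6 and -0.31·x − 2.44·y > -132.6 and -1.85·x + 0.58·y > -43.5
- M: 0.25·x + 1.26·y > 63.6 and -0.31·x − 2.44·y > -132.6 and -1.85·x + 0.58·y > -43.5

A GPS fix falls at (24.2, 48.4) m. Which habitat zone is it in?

0.25·24.2 + 1.26·48.4 = 67.034, which is > 63.6
-0.31·24.2 − 2.44·48.4 = -125.598, which is > -132.6
-1.85·24.2 + 0.58·48.4 = -16.698, which is > -43.5
This sign pattern matches M.

M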